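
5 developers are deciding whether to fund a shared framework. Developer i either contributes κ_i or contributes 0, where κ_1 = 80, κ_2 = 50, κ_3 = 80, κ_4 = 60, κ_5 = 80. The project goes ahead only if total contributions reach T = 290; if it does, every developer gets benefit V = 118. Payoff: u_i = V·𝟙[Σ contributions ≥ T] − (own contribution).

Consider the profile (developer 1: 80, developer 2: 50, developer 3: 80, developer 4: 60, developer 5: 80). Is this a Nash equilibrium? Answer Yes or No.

No

Total = 350 ≥ 290: provided.
Developer 1 (pledges 80, payoff 38): dropping to 0 → total 270, payoff 0. No gain.
Developer 2 (pledges 50, payoff 68): dropping to 0 → total 300, payoff 118. Profitable deviation.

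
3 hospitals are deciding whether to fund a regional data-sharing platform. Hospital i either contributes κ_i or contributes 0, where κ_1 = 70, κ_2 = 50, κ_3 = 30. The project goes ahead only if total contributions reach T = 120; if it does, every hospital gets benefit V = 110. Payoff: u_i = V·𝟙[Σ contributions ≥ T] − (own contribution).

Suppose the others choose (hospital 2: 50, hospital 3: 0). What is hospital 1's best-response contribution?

Others' total = 50. Contributing 70 brings total to 120 ≥ 120: gain V − κ_1 = 40.
Best response: 70.

70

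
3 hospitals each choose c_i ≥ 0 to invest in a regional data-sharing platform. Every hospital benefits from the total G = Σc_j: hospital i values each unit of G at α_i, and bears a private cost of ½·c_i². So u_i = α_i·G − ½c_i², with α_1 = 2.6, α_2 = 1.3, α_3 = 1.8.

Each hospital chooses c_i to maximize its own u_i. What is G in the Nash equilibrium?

5.7

Hospital i's FOC: ∂u_i/∂c_i = α_i − c_i = 0, so c_i* = α_i.
NE contributions = (2.6, 1.3, 1.8); G = 5.7.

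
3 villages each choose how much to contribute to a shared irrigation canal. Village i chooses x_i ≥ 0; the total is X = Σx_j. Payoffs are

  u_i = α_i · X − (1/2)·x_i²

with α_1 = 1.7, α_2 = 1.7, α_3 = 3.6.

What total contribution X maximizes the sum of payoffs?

21

Planner FOC: ∂(Σu_j)/∂x_i = (Σα_j) − x_i = 0, so x_i^SO = Σα_j = 7 for every i; X^SO = 21.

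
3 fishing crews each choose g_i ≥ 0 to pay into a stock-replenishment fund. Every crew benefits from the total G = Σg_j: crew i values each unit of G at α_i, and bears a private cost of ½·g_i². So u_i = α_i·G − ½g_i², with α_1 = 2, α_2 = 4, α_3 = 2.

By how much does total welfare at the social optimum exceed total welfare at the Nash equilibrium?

44

Crew i's FOC: ∂u_i/∂g_i = α_i − g_i = 0, so g_i* = α_i.
NE contributions = (2, 4, 2); G = 8.
W^NE = (Σα)·G − ½Σα_i² = 8² − ½·24 = 52.
Planner sets g_i = Σα_j = 8 for every i, so G^SO = 3·8 = 24.
W^SO = (Σα)·G^SO − ½·3·(Σα)² = (3/2)·8² = 96.
Deadweight loss = W^SO − W^NE = 44.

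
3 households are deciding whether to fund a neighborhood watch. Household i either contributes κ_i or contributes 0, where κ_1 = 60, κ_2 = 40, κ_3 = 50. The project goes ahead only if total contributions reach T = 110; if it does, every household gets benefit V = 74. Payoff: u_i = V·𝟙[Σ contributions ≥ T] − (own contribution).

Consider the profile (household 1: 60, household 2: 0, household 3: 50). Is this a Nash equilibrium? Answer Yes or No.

Total = 110 ≥ 110: provided.
Household 1 (pledges 60, payoff 14): dropping to 0 → total 50, payoff 0. No gain.
Household 2 (pledges 0, payoff 74): pledging 40 → total 150, payoff 34. No gain.
Household 3 (pledges 50, payoff 24): dropping to 0 → total 60, payoff 0. No gain.

Yes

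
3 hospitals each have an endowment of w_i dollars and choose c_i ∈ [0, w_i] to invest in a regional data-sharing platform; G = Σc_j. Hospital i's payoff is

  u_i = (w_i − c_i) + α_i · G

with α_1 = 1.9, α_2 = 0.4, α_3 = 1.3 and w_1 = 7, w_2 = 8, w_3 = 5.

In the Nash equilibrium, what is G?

12

∂u_i/∂c_i = α_i − 1, so hospital i contributes w_i if α_i > 1, else 0.
α_i > 1 for i ∈ {1, 3}; NE contributions (7, 0, 5), G = 12.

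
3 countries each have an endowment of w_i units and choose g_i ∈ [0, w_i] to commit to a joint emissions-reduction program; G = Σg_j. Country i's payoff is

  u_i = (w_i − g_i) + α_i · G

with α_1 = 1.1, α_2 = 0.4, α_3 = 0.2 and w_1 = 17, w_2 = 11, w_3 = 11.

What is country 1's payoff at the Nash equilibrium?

18.7

∂u_i/∂g_i = α_i − 1, so country i contributes w_i if α_i > 1, else 0.
α_i > 1 for i ∈ {1}; NE contributions (17, 0, 0), G = 17.
u_1 = (17 − 17) + 1.1·17 = 18.7.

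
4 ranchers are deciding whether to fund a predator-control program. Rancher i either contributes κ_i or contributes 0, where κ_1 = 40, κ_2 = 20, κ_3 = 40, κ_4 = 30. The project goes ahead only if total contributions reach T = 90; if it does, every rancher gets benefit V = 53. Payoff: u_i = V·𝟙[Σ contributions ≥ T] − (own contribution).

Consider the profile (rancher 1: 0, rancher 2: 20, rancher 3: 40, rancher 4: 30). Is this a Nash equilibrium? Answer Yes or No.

Total = 90 ≥ 90: provided.
Rancher 1 (pledges 0, payoff 53): pledging 40 → total 130, payoff 13. No gain.
Rancher 2 (pledges 20, payoff 33): dropping to 0 → total 70, payoff 0. No gain.
Rancher 3 (pledges 40, payoff 13): dropping to 0 → total 50, payoff 0. No gain.
Rancher 4 (pledges 30, payoff 23): dropping to 0 → total 60, payoff 0. No gain.

Yes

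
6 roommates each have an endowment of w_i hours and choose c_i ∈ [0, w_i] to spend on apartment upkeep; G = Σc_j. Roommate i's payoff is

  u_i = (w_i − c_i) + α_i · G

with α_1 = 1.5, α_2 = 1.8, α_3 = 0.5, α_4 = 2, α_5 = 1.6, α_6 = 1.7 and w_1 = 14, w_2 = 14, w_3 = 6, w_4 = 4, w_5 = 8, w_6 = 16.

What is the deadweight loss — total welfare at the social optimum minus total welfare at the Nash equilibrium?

∂u_i/∂c_i = α_i − 1, so roommate i contributes w_i if α_i > 1, else 0.
α_i > 1 for i ∈ {1, 2, 4, 5, 6}; NE contributions (14, 14, 0, 4, 8, 16), G = 56.
W^NE = Σw_i − G^NE + (Σα_i)·G^NE = 62 + 8.1·56 = 515.6.
Planner: ∂(Σu_j)/∂c_i = Σα_j − 1 = 8.1 > 0, so everyone contributes w_i; G^SO = 62, W^SO = 62 + 8.1·62 = 564.2.
Deadweight loss = 48.6.

48.6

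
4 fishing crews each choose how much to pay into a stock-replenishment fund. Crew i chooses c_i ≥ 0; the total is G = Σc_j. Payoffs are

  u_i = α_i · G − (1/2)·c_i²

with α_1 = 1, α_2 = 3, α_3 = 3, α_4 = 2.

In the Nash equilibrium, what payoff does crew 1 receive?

8.5

Crew i's FOC: ∂u_i/∂c_i = α_i − c_i = 0, so c_i* = α_i.
NE contributions = (1, 3, 3, 2); G = 9.
u_1 = α_1·G − ½·(c_1)² = 1·9 − ½·1² = 8.5.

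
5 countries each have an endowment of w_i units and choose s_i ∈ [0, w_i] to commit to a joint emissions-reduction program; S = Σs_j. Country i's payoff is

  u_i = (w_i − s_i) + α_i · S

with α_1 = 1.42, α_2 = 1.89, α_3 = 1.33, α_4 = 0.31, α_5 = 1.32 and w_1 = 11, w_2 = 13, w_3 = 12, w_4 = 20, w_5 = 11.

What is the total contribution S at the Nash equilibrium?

∂u_i/∂s_i = α_i − 1, so country i contributes w_i if α_i > 1, else 0.
α_i > 1 for i ∈ {1, 2, 3, 5}; NE contributions (11, 13, 12, 0, 11), S = 47.

47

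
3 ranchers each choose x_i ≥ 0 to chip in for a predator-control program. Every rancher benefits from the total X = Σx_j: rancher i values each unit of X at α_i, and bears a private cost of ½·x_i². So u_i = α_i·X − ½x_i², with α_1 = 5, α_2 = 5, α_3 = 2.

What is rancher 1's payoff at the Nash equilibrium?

47.5

Rancher i's FOC: ∂u_i/∂x_i = α_i − x_i = 0, so x_i* = α_i.
NE contributions = (5, 5, 2); X = 12.
u_1 = α_1·X − ½·(x_1)² = 5·12 − ½·5² = 47.5.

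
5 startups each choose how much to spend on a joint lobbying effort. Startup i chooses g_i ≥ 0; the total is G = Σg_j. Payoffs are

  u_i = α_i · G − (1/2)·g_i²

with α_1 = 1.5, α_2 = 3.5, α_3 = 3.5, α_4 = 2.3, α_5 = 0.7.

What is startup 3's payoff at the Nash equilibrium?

Startup i's FOC: ∂u_i/∂g_i = α_i − g_i = 0, so g_i* = α_i.
NE contributions = (1.5, 3.5, 3.5, 2.3, 0.7); G = 11.5.
u_3 = α_3·G − ½·(g_3)² = 3.5·11.5 − ½·3.5² = 34.125.

34.125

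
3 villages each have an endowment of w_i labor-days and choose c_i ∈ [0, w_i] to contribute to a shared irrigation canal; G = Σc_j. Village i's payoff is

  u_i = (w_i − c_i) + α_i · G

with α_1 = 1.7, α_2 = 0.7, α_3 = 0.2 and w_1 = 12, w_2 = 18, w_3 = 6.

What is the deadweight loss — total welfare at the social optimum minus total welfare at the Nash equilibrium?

∂u_i/∂c_i = α_i − 1, so village i contributes w_i if α_i > 1, else 0.
α_i > 1 for i ∈ {1}; NE contributions (12, 0, 0), G = 12.
W^NE = Σw_i − G^NE + (Σα_i)·G^NE = 36 + 1.6·12 = 55.2.
Planner: ∂(Σu_j)/∂c_i = Σα_j − 1 = 1.6 > 0, so everyone contributes w_i; G^SO = 36, W^SO = 36 + 1.6·36 = 93.6.
Deadweight loss = 38.4.

38.4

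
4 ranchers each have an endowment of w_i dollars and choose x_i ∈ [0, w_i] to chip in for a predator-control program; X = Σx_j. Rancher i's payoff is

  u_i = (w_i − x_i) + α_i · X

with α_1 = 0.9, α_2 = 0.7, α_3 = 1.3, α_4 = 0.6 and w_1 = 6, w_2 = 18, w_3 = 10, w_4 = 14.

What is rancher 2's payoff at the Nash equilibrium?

25

∂u_i/∂x_i = α_i − 1, so rancher i contributes w_i if α_i > 1, else 0.
α_i > 1 for i ∈ {3}; NE contributions (0, 0, 10, 0), X = 10.
u_2 = (18 − 0) + 0.7·10 = 25.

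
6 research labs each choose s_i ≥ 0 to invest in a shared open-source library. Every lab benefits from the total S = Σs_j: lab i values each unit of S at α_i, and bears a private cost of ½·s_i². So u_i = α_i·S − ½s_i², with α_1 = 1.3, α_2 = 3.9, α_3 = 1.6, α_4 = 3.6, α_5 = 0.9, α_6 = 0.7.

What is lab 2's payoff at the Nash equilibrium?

39.195

Lab i's FOC: ∂u_i/∂s_i = α_i − s_i = 0, so s_i* = α_i.
NE contributions = (1.3, 3.9, 1.6, 3.6, 0.9, 0.7); S = 12.
u_2 = α_2·S − ½·(s_2)² = 3.9·12 − ½·3.9² = 39.195.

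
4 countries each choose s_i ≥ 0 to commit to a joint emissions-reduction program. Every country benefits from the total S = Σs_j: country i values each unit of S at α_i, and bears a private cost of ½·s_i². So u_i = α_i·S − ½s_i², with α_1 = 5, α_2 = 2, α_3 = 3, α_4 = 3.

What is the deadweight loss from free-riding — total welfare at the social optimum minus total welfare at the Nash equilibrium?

192.5

Country i's FOC: ∂u_i/∂s_i = α_i − s_i = 0, so s_i* = α_i.
NE contributions = (5, 2, 3, 3); S = 13.
W^NE = (Σα)·S − ½Σα_i² = 13² − ½·47 = 145.5.
Planner sets s_i = Σα_j = 13 for every i, so S^SO = 4·13 = 52.
W^SO = (Σα)·S^SO − ½·4·(Σα)² = (4/2)·13² = 338.
Deadweight loss = W^SO − W^NE = 192.5.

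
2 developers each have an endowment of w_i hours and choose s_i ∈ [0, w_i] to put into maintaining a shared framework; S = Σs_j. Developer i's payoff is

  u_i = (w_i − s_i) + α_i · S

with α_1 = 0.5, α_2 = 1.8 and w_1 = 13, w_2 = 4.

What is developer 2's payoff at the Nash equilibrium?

7.2

∂u_i/∂s_i = α_i − 1, so developer i contributes w_i if α_i > 1, else 0.
α_i > 1 for i ∈ {2}; NE contributions (0, 4), S = 4.
u_2 = (4 − 4) + 1.8·4 = 7.2.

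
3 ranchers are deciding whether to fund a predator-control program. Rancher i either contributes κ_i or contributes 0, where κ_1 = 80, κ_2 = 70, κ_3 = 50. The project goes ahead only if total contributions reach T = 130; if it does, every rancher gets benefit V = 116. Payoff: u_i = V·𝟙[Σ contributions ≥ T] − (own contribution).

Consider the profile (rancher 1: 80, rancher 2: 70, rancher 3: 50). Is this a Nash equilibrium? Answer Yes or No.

Total = 200 ≥ 130: provided.
Rancher 1 (pledges 80, payoff 36): dropping to 0 → total 120, payoff 0. No gain.
Rancher 2 (pledges 70, payoff 46): dropping to 0 → total 130, payoff 116. Profitable deviation.

No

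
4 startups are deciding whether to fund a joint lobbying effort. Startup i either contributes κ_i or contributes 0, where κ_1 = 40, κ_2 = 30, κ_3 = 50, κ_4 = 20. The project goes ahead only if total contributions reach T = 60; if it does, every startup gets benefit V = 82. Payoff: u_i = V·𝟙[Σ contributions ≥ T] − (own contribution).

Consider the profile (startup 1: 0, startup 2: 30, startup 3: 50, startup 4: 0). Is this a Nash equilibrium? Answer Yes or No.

Total = 80 ≥ 60: provided.
Startup 1 (pledges 0, payoff 82): pledging 40 → total 120, payoff 42. No gain.
Startup 2 (pledges 30, payoff 52): dropping to 0 → total 50, payoff 0. No gain.
Startup 3 (pledges 50, payoff 32): dropping to 0 → total 30, payoff 0. No gain.
Startup 4 (pledges 0, payoff 82): pledging 20 → total 100, payoff 62. No gain.

Yes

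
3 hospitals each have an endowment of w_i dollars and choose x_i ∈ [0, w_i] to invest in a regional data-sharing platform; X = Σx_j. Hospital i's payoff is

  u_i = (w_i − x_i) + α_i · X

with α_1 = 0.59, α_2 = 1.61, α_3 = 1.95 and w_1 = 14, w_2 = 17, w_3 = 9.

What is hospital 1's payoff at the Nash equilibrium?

∂u_i/∂x_i = α_i − 1, so hospital i contributes w_i if α_i > 1, else 0.
α_i > 1 for i ∈ {2, 3}; NE contributions (0, 17, 9), X = 26.
u_1 = (14 − 0) + 0.59·26 = 29.34.

29.34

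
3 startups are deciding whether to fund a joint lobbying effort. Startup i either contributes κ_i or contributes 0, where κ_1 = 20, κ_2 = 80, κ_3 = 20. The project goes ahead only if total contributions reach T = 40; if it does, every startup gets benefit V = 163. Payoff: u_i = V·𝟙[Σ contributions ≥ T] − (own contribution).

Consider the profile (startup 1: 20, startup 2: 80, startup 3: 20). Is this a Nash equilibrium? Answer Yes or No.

Total = 120 ≥ 40: provided.
Startup 1 (pledges 20, payoff 143): dropping to 0 → total 100, payoff 163. Profitable deviation.

No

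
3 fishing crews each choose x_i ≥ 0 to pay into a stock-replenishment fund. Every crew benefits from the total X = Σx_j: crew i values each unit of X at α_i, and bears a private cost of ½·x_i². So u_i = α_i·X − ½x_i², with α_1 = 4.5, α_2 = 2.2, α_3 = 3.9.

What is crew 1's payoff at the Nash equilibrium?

37.575

Crew i's FOC: ∂u_i/∂x_i = α_i − x_i = 0, so x_i* = α_i.
NE contributions = (4.5, 2.2, 3.9); X = 10.6.
u_1 = α_1·X − ½·(x_1)² = 4.5·10.6 − ½·4.5² = 37.575.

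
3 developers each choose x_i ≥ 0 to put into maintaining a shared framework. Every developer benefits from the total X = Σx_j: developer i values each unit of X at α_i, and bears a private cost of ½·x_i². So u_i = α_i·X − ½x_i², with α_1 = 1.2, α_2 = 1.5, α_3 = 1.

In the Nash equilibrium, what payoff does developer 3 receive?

Developer i's FOC: ∂u_i/∂x_i = α_i − x_i = 0, so x_i* = α_i.
NE contributions = (1.2, 1.5, 1); X = 3.7.
u_3 = α_3·X − ½·(x_3)² = 1·3.7 − ½·1² = 3.2.

3.2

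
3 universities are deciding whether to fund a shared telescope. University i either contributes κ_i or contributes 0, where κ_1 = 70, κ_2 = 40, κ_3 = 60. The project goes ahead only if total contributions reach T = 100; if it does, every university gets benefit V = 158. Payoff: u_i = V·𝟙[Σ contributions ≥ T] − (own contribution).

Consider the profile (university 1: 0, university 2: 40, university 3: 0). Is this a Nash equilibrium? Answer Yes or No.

No

Total = 40 < 100: not provided.
University 1 (pledges 0, payoff 0): pledging 70 → total 110, payoff 88. Profitable deviation.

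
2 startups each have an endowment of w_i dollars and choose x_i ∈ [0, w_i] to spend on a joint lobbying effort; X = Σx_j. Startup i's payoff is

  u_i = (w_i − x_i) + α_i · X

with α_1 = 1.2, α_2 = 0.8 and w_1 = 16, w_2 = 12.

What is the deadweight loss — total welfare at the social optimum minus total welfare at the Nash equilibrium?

∂u_i/∂x_i = α_i − 1, so startup i contributes w_i if α_i > 1, else 0.
α_i > 1 for i ∈ {1}; NE contributions (16, 0), X = 16.
W^NE = Σw_i − X^NE + (Σα_i)·X^NE = 28 + 1·16 = 44.
Planner: ∂(Σu_j)/∂x_i = Σα_j − 1 = 1 > 0, so everyone contributes w_i; X^SO = 28, W^SO = 28 + 1·28 = 56.
Deadweight loss = 12.

12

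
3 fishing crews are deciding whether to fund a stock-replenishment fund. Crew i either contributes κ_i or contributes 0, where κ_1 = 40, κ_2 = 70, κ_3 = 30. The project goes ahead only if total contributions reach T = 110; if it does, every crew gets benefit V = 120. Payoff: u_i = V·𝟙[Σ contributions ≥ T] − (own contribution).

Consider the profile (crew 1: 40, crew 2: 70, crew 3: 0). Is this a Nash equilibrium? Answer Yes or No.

Total = 110 ≥ 110: provided.
Crew 1 (pledges 40, payoff 80): dropping to 0 → total 70, payoff 0. No gain.
Crew 2 (pledges 70, payoff 50): dropping to 0 → total 40, payoff 0. No gain.
Crew 3 (pledges 0, payoff 120): pledging 30 → total 140, payoff 90. No gain.

Yes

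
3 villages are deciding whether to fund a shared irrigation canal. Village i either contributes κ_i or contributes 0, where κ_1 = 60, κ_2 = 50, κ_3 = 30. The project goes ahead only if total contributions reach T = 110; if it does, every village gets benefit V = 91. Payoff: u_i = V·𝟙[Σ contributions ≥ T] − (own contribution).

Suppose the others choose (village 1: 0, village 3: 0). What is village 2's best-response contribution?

Others' total = 0. Even contributing 50 gives 50 < 110: no benefit either way.
Best response: 0.

0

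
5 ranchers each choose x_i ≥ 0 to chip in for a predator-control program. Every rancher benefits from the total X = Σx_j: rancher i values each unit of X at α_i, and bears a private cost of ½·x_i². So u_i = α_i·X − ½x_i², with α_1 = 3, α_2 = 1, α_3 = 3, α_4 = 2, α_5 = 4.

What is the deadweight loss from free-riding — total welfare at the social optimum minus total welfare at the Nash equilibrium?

273

Rancher i's FOC: ∂u_i/∂x_i = α_i − x_i = 0, so x_i* = α_i.
NE contributions = (3, 1, 3, 2, 4); X = 13.
W^NE = (Σα)·X − ½Σα_i² = 13² − ½·39 = 149.5.
Planner sets x_i = Σα_j = 13 for every i, so X^SO = 5·13 = 65.
W^SO = (Σα)·X^SO − ½·5·(Σα)² = (5/2)·13² = 422.5.
Deadweight loss = W^SO − W^NE = 273.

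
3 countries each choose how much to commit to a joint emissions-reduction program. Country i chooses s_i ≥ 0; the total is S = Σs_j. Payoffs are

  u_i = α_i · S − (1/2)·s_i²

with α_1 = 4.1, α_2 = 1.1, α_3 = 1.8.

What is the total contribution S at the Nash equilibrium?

7

Country i's FOC: ∂u_i/∂s_i = α_i − s_i = 0, so s_i* = α_i.
NE contributions = (4.1, 1.1, 1.8); S = 7.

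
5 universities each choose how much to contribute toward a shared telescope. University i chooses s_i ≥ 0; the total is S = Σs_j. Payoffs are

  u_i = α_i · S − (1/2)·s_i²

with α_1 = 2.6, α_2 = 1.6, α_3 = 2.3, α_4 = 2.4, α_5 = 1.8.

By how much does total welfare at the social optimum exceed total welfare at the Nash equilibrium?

University i's FOC: ∂u_i/∂s_i = α_i − s_i = 0, so s_i* = α_i.
NE contributions = (2.6, 1.6, 2.3, 2.4, 1.8); S = 10.7.
W^NE = (Σα)·S − ½Σα_i² = 10.7² − ½·23.61 = 102.685.
Planner sets s_i = Σα_j = 10.7 for every i, so S^SO = 5·10.7 = 53.5.
W^SO = (Σα)·S^SO − ½·5·(Σα)² = (5/2)·10.7² = 286.225.
Deadweight loss = W^SO − W^NE = 183.54.

183.54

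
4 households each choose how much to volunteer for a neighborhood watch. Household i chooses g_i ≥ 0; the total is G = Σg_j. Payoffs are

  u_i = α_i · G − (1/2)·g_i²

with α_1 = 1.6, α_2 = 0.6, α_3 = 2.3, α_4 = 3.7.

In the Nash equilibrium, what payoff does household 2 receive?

4.74

Household i's FOC: ∂u_i/∂g_i = α_i − g_i = 0, so g_i* = α_i.
NE contributions = (1.6, 0.6, 2.3, 3.7); G = 8.2.
u_2 = α_2·G − ½·(g_2)² = 0.6·8.2 − ½·0.6² = 4.74.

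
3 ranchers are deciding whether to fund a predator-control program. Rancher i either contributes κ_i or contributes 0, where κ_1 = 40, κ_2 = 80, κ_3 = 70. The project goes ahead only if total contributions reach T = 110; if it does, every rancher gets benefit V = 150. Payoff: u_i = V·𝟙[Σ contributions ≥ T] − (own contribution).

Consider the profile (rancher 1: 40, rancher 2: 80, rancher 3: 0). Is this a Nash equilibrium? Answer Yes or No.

Total = 120 ≥ 110: provided.
Rancher 1 (pledges 40, payoff 110): dropping to 0 → total 80, payoff 0. No gain.
Rancher 2 (pledges 80, payoff 70): dropping to 0 → total 40, payoff 0. No gain.
Rancher 3 (pledges 0, payoff 150): pledging 70 → total 190, payoff 80. No gain.

Yes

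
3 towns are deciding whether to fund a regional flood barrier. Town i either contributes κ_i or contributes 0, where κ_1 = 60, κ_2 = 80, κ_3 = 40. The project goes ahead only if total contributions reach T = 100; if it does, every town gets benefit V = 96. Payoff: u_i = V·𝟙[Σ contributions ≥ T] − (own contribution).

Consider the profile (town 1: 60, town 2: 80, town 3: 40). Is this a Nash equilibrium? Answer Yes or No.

No

Total = 180 ≥ 100: provided.
Town 1 (pledges 60, payoff 36): dropping to 0 → total 120, payoff 96. Profitable deviation.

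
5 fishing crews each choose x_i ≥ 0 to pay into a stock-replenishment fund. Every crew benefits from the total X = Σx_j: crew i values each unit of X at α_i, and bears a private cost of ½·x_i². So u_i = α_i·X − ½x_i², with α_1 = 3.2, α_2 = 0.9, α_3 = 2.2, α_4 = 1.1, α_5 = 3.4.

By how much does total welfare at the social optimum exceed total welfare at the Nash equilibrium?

189.29

Crew i's FOC: ∂u_i/∂x_i = α_i − x_i = 0, so x_i* = α_i.
NE contributions = (3.2, 0.9, 2.2, 1.1, 3.4); X = 10.8.
W^NE = (Σα)·X − ½Σα_i² = 10.8² − ½·28.66 = 102.31.
Planner sets x_i = Σα_j = 10.8 for every i, so X^SO = 5·10.8 = 54.
W^SO = (Σα)·X^SO − ½·5·(Σα)² = (5/2)·10.8² = 291.6.
Deadweight loss = W^SO − W^NE = 189.29.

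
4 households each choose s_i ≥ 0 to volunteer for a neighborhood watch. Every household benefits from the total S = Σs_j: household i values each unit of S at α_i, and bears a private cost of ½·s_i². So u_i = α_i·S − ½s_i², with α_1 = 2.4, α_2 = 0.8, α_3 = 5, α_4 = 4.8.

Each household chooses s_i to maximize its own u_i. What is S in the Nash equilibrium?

Household i's FOC: ∂u_i/∂s_i = α_i − s_i = 0, so s_i* = α_i.
NE contributions = (2.4, 0.8, 5, 4.8); S = 13.

13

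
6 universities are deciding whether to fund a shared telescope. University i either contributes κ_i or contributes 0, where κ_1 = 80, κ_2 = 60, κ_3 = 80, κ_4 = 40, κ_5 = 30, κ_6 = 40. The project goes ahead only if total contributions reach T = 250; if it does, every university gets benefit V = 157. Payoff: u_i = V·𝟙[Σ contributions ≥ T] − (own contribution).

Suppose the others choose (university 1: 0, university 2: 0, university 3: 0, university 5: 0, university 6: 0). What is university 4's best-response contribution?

0

Others' total = 0. Even contributing 40 gives 40 < 250: no benefit either way.
Best response: 0.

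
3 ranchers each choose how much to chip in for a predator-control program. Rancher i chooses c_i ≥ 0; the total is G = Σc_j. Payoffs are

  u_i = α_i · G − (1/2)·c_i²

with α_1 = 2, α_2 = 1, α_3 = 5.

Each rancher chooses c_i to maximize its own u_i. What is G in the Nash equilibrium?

Rancher i's FOC: ∂u_i/∂c_i = α_i − c_i = 0, so c_i* = α_i.
NE contributions = (2, 1, 5); G = 8.

8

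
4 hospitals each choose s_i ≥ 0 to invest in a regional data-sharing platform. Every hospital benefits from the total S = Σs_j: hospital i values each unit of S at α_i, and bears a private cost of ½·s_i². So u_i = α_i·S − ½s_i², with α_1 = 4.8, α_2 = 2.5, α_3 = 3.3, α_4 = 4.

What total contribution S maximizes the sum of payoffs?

Planner FOC: ∂(Σu_j)/∂s_i = (Σα_j) − s_i = 0, so s_i^SO = Σα_j = 14.6 for every i; S^SO = 58.4.

58.4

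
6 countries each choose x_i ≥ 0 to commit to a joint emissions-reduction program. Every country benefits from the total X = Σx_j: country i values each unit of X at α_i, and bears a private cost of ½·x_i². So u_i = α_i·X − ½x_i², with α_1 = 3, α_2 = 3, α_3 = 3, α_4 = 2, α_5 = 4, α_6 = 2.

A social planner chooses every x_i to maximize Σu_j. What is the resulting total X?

102

Planner FOC: ∂(Σu_j)/∂x_i = (Σα_j) − x_i = 0, so x_i^SO = Σα_j = 17 for every i; X^SO = 102.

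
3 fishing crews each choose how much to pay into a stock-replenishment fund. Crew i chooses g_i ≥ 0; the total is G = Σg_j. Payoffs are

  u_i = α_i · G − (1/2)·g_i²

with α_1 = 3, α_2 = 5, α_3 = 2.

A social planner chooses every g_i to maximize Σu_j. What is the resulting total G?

Planner FOC: ∂(Σu_j)/∂g_i = (Σα_j) − g_i = 0, so g_i^SO = Σα_j = 10 for every i; G^SO = 30.

30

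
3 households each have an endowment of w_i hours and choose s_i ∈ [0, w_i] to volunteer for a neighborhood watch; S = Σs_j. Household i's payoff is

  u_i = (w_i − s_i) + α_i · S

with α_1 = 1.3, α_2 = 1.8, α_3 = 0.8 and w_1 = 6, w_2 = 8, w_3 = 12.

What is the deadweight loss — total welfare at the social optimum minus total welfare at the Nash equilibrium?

∂u_i/∂s_i = α_i − 1, so household i contributes w_i if α_i > 1, else 0.
α_i > 1 for i ∈ {1, 2}; NE contributions (6, 8, 0), S = 14.
W^NE = Σw_i − S^NE + (Σα_i)·S^NE = 26 + 2.9·14 = 66.6.
Planner: ∂(Σu_j)/∂s_i = Σα_j − 1 = 2.9 > 0, so everyone contributes w_i; S^SO = 26, W^SO = 26 + 2.9·26 = 101.4.
Deadweight loss = 34.8.

34.8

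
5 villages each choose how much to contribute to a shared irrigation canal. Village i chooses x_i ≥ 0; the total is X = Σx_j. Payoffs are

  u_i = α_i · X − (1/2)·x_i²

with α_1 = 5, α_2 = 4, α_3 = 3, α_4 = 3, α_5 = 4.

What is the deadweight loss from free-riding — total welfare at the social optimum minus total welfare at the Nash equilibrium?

579

Village i's FOC: ∂u_i/∂x_i = α_i − x_i = 0, so x_i* = α_i.
NE contributions = (5, 4, 3, 3, 4); X = 19.
W^NE = (Σα)·X − ½Σα_i² = 19² − ½·75 = 323.5.
Planner sets x_i = Σα_j = 19 for every i, so X^SO = 5·19 = 95.
W^SO = (Σα)·X^SO − ½·5·(Σα)² = (5/2)·19² = 902.5.
Deadweight loss = W^SO − W^NE = 579.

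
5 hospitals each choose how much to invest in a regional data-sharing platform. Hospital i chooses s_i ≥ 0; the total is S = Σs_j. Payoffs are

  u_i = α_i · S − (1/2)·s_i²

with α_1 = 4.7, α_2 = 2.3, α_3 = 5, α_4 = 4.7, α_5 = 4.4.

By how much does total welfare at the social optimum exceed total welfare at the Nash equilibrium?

714.73

Hospital i's FOC: ∂u_i/∂s_i = α_i − s_i = 0, so s_i* = α_i.
NE contributions = (4.7, 2.3, 5, 4.7, 4.4); S = 21.1.
W^NE = (Σα)·S − ½Σα_i² = 21.1² − ½·93.83 = 398.295.
Planner sets s_i = Σα_j = 21.1 for every i, so S^SO = 5·21.1 = 105.5.
W^SO = (Σα)·S^SO − ½·5·(Σα)² = (5/2)·21.1² = 1113.025.
Deadweight loss = W^SO − W^NE = 714.73.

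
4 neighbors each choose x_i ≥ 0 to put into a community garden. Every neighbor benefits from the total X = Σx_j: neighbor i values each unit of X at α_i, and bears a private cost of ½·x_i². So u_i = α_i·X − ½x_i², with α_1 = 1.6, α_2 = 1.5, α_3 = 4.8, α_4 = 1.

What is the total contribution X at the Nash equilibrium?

8.9

Neighbor i's FOC: ∂u_i/∂x_i = α_i − x_i = 0, so x_i* = α_i.
NE contributions = (1.6, 1.5, 4.8, 1); X = 8.9.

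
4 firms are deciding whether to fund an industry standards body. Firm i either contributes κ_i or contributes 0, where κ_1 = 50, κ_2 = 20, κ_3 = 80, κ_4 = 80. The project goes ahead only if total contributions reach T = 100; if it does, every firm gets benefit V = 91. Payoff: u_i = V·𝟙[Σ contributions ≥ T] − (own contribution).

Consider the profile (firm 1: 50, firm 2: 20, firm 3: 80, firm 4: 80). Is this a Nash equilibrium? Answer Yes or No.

Total = 230 ≥ 100: provided.
Firm 1 (pledges 50, payoff 41): dropping to 0 → total 180, payoff 91. Profitable deviation.

No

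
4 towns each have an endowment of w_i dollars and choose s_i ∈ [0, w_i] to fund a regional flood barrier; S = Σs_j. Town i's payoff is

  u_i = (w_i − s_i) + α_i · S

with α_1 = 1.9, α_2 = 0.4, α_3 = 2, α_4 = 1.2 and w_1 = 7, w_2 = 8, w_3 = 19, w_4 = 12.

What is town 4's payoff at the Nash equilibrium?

∂u_i/∂s_i = α_i − 1, so town i contributes w_i if α_i > 1, else 0.
α_i > 1 for i ∈ {1, 3, 4}; NE contributions (7, 0, 19, 12), S = 38.
u_4 = (12 − 12) + 1.2·38 = 45.6.

45.6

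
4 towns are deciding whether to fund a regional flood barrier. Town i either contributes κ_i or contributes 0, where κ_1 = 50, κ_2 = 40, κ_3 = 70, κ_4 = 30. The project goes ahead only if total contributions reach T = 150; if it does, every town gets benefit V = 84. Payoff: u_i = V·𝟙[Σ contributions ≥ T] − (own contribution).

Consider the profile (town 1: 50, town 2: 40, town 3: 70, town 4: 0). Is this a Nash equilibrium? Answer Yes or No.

Yes

Total = 160 ≥ 150: provided.
Town 1 (pledges 50, payoff 34): dropping to 0 → total 110, payoff 0. No gain.
Town 2 (pledges 40, payoff 44): dropping to 0 → total 120, payoff 0. No gain.
Town 3 (pledges 70, payoff 14): dropping to 0 → total 90, payoff 0. No gain.
Town 4 (pledges 0, payoff 84): pledging 30 → total 190, payoff 54. No gain.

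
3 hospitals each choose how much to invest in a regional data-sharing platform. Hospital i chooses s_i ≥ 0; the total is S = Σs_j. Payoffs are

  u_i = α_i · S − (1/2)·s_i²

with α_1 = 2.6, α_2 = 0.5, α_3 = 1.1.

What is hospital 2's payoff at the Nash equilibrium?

Hospital i's FOC: ∂u_i/∂s_i = α_i − s_i = 0, so s_i* = α_i.
NE contributions = (2.6, 0.5, 1.1); S = 4.2.
u_2 = α_2·S − ½·(s_2)² = 0.5·4.2 − ½·0.5² = 1.975.

1.975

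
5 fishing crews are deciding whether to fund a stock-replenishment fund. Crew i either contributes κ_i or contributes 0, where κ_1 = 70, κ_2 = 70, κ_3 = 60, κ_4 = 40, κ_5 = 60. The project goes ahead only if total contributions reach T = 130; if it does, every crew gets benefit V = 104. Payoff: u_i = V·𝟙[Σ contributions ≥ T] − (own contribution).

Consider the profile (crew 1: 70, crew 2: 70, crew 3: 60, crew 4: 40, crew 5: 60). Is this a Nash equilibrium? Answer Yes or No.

No

Total = 300 ≥ 130: provided.
Crew 1 (pledges 70, payoff 34): dropping to 0 → total 230, payoff 104. Profitable deviation.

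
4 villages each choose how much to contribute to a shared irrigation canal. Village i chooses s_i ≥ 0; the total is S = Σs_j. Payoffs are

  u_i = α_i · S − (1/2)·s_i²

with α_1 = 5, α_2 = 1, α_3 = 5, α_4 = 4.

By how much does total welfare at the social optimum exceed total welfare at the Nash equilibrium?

258.5

Village i's FOC: ∂u_i/∂s_i = α_i − s_i = 0, so s_i* = α_i.
NE contributions = (5, 1, 5, 4); S = 15.
W^NE = (Σα)·S − ½Σα_i² = 15² − ½·67 = 191.5.
Planner sets s_i = Σα_j = 15 for every i, so S^SO = 4·15 = 60.
W^SO = (Σα)·S^SO − ½·4·(Σα)² = (4/2)·15² = 450.
Deadweight loss = W^SO − W^NE = 258.5.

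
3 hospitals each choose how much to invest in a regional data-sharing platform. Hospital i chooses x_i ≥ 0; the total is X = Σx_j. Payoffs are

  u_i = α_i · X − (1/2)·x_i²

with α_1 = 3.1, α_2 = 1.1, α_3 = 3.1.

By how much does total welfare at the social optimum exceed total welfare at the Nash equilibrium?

36.86

Hospital i's FOC: ∂u_i/∂x_i = α_i − x_i = 0, so x_i* = α_i.
NE contributions = (3.1, 1.1, 3.1); X = 7.3.
W^NE = (Σα)·X − ½Σα_i² = 7.3² − ½·20.43 = 43.075.
Planner sets x_i = Σα_j = 7.3 for every i, so X^SO = 3·7.3 = 21.9.
W^SO = (Σα)·X^SO − ½·3·(Σα)² = (3/2)·7.3² = 79.935.
Deadweight loss = W^SO − W^NE = 36.86.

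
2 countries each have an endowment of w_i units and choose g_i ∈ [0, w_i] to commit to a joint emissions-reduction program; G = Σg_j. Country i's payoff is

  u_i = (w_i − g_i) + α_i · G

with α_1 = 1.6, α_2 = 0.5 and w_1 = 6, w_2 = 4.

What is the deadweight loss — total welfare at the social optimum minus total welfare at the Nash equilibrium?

4.4

∂u_i/∂g_i = α_i − 1, so country i contributes w_i if α_i > 1, else 0.
α_i > 1 for i ∈ {1}; NE contributions (6, 0), G = 6.
W^NE = Σw_i − G^NE + (Σα_i)·G^NE = 10 + 1.1·6 = 16.6.
Planner: ∂(Σu_j)/∂g_i = Σα_j − 1 = 1.1 > 0, so everyone contributes w_i; G^SO = 10, W^SO = 10 + 1.1·10 = 21.
Deadweight loss = 4.4.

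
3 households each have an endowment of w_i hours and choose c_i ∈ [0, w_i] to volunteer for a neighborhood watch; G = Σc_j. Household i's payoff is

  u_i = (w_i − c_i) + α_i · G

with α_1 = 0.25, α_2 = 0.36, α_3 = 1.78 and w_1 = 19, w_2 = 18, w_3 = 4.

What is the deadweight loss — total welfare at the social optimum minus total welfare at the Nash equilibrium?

∂u_i/∂c_i = α_i − 1, so household i contributes w_i if α_i > 1, else 0.
α_i > 1 for i ∈ {3}; NE contributions (0, 0, 4), G = 4.
W^NE = Σw_i − G^NE + (Σα_i)·G^NE = 41 + 1.39·4 = 46.56.
Planner: ∂(Σu_j)/∂c_i = Σα_j − 1 = 1.39 > 0, so everyone contributes w_i; G^SO = 41, W^SO = 41 + 1.39·41 = 97.99.
Deadweight loss = 51.43.

51.43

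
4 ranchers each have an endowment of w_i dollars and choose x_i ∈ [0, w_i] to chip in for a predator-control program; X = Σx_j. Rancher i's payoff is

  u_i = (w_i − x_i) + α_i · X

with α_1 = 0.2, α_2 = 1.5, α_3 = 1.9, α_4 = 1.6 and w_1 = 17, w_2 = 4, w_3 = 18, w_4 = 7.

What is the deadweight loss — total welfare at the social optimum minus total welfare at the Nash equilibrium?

71.4

∂u_i/∂x_i = α_i − 1, so rancher i contributes w_i if α_i > 1, else 0.
α_i > 1 for i ∈ {2, 3, 4}; NE contributions (0, 4, 18, 7), X = 29.
W^NE = Σw_i − X^NE + (Σα_i)·X^NE = 46 + 4.2·29 = 167.8.
Planner: ∂(Σu_j)/∂x_i = Σα_j − 1 = 4.2 > 0, so everyone contributes w_i; X^SO = 46, W^SO = 46 + 4.2·46 = 239.2.
Deadweight loss = 71.4.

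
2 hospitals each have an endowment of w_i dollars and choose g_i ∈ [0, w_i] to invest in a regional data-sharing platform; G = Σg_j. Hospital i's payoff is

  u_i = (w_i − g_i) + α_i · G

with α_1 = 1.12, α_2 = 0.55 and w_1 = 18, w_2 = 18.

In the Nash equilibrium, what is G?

18

∂u_i/∂g_i = α_i − 1, so hospital i contributes w_i if α_i > 1, else 0.
α_i > 1 for i ∈ {1}; NE contributions (18, 0), G = 18.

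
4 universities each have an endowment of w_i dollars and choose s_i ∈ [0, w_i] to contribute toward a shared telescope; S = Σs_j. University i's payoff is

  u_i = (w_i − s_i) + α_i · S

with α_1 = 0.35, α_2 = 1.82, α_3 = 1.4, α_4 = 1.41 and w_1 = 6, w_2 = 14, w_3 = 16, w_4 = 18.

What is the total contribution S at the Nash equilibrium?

48

∂u_i/∂s_i = α_i − 1, so university i contributes w_i if α_i > 1, else 0.
α_i > 1 for i ∈ {2, 3, 4}; NE contributions (0, 14, 16, 18), S = 48.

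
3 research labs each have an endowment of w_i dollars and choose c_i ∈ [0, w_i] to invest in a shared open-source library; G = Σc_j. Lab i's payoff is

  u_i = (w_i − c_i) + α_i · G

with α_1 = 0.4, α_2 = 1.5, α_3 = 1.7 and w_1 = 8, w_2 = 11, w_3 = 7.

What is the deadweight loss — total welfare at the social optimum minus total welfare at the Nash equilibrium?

∂u_i/∂c_i = α_i − 1, so lab i contributes w_i if α_i > 1, else 0.
α_i > 1 for i ∈ {2, 3}; NE contributions (0, 11, 7), G = 18.
W^NE = Σw_i − G^NE + (Σα_i)·G^NE = 26 + 2.6·18 = 72.8.
Planner: ∂(Σu_j)/∂c_i = Σα_j − 1 = 2.6 > 0, so everyone contributes w_i; G^SO = 26, W^SO = 26 + 2.6·26 = 93.6.
Deadweight loss = 20.8.

20.8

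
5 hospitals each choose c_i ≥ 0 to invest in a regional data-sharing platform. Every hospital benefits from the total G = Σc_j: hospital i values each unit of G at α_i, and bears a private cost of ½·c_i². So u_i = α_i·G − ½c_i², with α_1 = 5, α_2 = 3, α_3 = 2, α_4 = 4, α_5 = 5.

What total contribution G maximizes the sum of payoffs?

Planner FOC: ∂(Σu_j)/∂c_i = (Σα_j) − c_i = 0, so c_i^SO = Σα_j = 19 for every i; G^SO = 95.

95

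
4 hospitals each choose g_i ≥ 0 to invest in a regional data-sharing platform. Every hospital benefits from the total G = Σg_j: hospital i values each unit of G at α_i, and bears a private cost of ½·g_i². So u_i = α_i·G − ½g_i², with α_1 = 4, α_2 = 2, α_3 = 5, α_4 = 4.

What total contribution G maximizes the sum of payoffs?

60

Planner FOC: ∂(Σu_j)/∂g_i = (Σα_j) − g_i = 0, so g_i^SO = Σα_j = 15 for every i; G^SO = 60.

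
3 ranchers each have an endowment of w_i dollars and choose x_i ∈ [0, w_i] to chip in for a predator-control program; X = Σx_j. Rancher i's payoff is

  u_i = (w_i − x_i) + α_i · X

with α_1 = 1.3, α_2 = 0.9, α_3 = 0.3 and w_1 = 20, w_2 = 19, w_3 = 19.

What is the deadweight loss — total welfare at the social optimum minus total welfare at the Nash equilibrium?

57

∂u_i/∂x_i = α_i − 1, so rancher i contributes w_i if α_i > 1, else 0.
α_i > 1 for i ∈ {1}; NE contributions (20, 0, 0), X = 20.
W^NE = Σw_i − X^NE + (Σα_i)·X^NE = 58 + 1.5·20 = 88.
Planner: ∂(Σu_j)/∂x_i = Σα_j − 1 = 1.5 > 0, so everyone contributes w_i; X^SO = 58, W^SO = 58 + 1.5·58 = 145.
Deadweight loss = 57.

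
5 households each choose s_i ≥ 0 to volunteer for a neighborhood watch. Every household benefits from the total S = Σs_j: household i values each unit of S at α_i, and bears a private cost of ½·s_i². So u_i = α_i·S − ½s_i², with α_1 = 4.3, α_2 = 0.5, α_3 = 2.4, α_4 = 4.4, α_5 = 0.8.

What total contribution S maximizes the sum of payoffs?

Planner FOC: ∂(Σu_j)/∂s_i = (Σα_j) − s_i = 0, so s_i^SO = Σα_j = 12.4 for every i; S^SO = 62.

62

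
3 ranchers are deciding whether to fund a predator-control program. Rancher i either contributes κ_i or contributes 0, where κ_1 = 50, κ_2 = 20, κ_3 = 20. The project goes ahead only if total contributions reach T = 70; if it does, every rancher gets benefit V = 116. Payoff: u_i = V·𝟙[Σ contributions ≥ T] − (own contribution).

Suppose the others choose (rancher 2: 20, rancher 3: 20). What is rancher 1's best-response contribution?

50

Others' total = 40. Contributing 50 brings total to 90 ≥ 70: gain V − κ_1 = 66.
Best response: 50.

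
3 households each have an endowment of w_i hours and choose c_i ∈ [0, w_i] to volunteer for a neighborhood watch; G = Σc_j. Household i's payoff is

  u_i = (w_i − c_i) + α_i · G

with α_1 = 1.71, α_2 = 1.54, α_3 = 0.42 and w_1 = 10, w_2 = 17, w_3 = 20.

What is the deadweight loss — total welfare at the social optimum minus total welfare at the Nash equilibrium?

∂u_i/∂c_i = α_i − 1, so household i contributes w_i if α_i > 1, else 0.
α_i > 1 for i ∈ {1, 2}; NE contributions (10, 17, 0), G = 27.
W^NE = Σw_i − G^NE + (Σα_i)·G^NE = 47 + 2.67·27 = 119.09.
Planner: ∂(Σu_j)/∂c_i = Σα_j − 1 = 2.67 > 0, so everyone contributes w_i; G^SO = 47, W^SO = 47 + 2.67·47 = 172.49.
Deadweight loss = 53.4.

53.4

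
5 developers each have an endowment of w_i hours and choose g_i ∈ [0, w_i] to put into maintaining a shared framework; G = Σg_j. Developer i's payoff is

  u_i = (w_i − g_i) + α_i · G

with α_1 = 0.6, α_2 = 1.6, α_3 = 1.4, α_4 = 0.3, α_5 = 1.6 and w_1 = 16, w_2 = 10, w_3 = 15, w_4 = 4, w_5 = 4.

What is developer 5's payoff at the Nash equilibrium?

∂u_i/∂g_i = α_i − 1, so developer i contributes w_i if α_i > 1, else 0.
α_i > 1 for i ∈ {2, 3, 5}; NE contributions (0, 10, 15, 0, 4), G = 29.
u_5 = (4 − 4) + 1.6·29 = 46.4.

46.4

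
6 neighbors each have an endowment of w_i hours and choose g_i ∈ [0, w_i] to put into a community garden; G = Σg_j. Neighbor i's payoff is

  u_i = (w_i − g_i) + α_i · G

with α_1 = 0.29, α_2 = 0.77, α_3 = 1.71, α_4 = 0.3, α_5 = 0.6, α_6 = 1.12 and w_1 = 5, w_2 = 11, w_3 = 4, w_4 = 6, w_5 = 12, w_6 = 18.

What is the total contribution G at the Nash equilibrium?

∂u_i/∂g_i = α_i − 1, so neighbor i contributes w_i if α_i > 1, else 0.
α_i > 1 for i ∈ {3, 6}; NE contributions (0, 0, 4, 0, 0, 18), G = 22.

22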